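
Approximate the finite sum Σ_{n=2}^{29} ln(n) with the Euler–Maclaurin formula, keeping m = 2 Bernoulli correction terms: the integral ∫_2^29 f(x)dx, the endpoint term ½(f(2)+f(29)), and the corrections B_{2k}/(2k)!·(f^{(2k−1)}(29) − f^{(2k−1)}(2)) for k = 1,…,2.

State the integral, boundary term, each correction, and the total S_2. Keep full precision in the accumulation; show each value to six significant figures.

Integral: ∫_2^29 ln(x) dx = 69.2653.
½[f(2) + f(29)] = ½[0.693147 + 3.36730] = 2.03022.
Running total after boundary: 71.2955.
Correction k=1: B_{2}/2! · (f^{(1)}(29) − f^{(1)}(2)) = 1/12 · (0.0344828 − 0.500000) = -0.0387931.
After k=1: 71.2567.
Correction k=2: B_{4}/4! · (f^{(3)}(29) − f^{(3)}(2)) = −1/720 · (8.20042e-05 − 0.250000) = 0.000347108.

S_2 ≈ 71.2571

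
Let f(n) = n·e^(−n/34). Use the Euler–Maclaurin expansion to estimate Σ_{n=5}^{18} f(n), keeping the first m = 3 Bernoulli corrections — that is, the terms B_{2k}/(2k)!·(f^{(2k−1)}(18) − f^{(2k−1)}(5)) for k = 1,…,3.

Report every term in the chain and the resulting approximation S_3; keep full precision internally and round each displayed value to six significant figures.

The integral term ∫_5^18 x·e^(−x/34) dx = 103.395.
½[f(5) + f(18)] = ½[4.31622 + 10.6011] = 7.45867.
Running total after boundary: 110.853.
Order-1 term: 1/12 · (0.277154 − 0.736296) = -0.0382618.
Running total after k=1: 110.815.
Order-2 term: −1/720 · (0.00125870 − 0.00213043) = 1.21074e-06.
Running total after k=2: 110.815.
Order-3 term: 1/30240 · (1.97028e-06 − 3.13489e-06) = -3.85122e-11.

S_3 ≈ 110.815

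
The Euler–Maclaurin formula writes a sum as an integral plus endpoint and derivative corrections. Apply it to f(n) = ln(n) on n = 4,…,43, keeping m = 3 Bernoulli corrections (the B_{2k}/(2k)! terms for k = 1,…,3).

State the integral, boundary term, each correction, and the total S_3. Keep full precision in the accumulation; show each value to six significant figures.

∫_4^43 ln(x) dx evaluates to 117.186.
½[f(4) + f(43)] = ½[1.38629 + 3.76120] = 2.57375.
So far: 119.760.
Order-1 term: 1/12 · (0.0232558 − 0.250000) = -0.0188953.
Partial sum through k=1: 119.741.
Order-2 term: −1/720 · (2.51550e-05 − 0.0312500) = 4.33678e-05.
Partial sum through k=2: 119.741.
Order-3 term: 1/30240 · (1.63256e-07 − 0.0234375) = -7.75044e-07.

S_3 ≈ 119.741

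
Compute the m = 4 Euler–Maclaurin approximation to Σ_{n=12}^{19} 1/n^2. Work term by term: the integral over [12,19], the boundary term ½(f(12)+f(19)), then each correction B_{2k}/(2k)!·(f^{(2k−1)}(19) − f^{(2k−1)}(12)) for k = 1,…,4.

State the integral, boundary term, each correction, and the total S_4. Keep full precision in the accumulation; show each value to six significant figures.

S_4 ≈ 0.0356310

∫_12^19 1/x^2 dx evaluates to 0.0307018.
½[f(12) + f(19)] = ½[0.00694444 + 0.00277008] = 0.00485726.
So far: 0.0355590.
Correction k=1: B_{2}/2! · (f^{(1)}(19) − f^{(1)}(12)) = 1/12 · (-0.000291588 − (-0.00115741)) = 7.21516e-05.
After k=1: 0.0356312.
Correction k=2: B_{4}/4! · (f^{(3)}(19) − f^{(3)}(12)) = −1/720 · (-9.69267e-06 − (-9.64506e-05)) = -1.20497e-07.
After k=2: 0.0356310.
Correction k=3: B_{6}/6! · (f^{(5)}(19) − f^{(5)}(12)) = 1/30240 · (-8.05485e-07 − (-2.00939e-05)) = 6.37844e-10.
After k=3: 0.0356310.
Correction k=4: B_{8}/8! · (f^{(7)}(19) − f^{(7)}(12)) = −1/1209600 · (-1.24951e-07 − (-7.81429e-06)) = -6.35692e-12.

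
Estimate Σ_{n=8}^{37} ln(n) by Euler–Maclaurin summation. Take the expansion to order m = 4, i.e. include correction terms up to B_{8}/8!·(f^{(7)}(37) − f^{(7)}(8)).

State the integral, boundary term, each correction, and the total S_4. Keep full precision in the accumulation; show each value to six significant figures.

S_4 ≈ 90.8055

∫_8^37 ln(x) dx evaluates to 87.9684.
Endpoint term: (f(8) + f(37))/2 = (2.07944 + 3.61092)/2 = 2.84518.
Running total after boundary: 90.8136.
Order-1 term: 1/12 · (0.0270270 − 0.125000) = -0.00816441.
Partial sum through k=1: 90.8054.
Order-2 term: −1/720 · (3.94843e-05 − 0.00390625) = 5.37051e-06.
Partial sum through k=2: 90.8055.
Order-3 term: 1/30240 · (3.46101e-07 − 0.000732422) = -2.42089e-08.
Partial sum through k=3: 90.8055.
Order-4 term: −1/1209600 · (7.58439e-09 − 0.000343323) = 2.83825e-10.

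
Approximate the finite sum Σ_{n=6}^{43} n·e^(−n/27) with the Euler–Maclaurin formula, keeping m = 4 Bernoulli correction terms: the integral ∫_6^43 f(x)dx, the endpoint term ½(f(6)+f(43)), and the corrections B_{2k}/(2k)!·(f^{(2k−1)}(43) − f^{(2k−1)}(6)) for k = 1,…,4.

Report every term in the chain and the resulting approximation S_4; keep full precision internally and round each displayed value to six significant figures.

S_4 ≈ 335.749

The integral term ∫_6^43 x·e^(−x/27) dx = 329.036.
Endpoint term: (f(6) + f(43))/2 = (4.80442 + 8.74610)/2 = 6.77526.
Integral + boundary = 335.811.
Order-1 term: 1/12 · (-0.120532 − 0.622796) = -0.0619440.
Partial sum through k=1: 335.749.
Order-2 term: −1/720 · (0.000392679 − 0.00305113) = 3.69229e-06.
Partial sum through k=2: 335.749.
Order-3 term: 1/30240 · (1.30411e-06 − 7.19881e-06) = -1.94931e-10.
Partial sum through k=3: 335.749.
Order-4 term: −1/1209600 · (2.83891e-09 − 1.40086e-08) = 9.23420e-15.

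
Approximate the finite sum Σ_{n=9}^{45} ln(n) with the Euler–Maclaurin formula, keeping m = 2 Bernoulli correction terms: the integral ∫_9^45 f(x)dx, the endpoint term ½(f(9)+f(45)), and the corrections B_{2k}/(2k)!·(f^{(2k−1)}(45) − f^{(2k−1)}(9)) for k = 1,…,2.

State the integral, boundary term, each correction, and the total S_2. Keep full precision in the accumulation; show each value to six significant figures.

Integral: ∫_9^45 ln(x) dx = 115.525.
½[f(9) + f(45)] = ½[2.19722 + 3.80666] = 3.00194.
So far: 118.527.
k=1: B_{2}/(2)! × [f^{(1)}(45) − f^{(1)}(9)] = 1/12 × (0.0222222 − 0.111111) = -0.00740741.
After k=1: 118.519.
k=2: B_{4}/(4)! × [f^{(3)}(45) − f^{(3)}(9)] = −1/720 × (2.19479e-05 − 0.00274348) = 3.77991e-06.

S_2 ≈ 118.519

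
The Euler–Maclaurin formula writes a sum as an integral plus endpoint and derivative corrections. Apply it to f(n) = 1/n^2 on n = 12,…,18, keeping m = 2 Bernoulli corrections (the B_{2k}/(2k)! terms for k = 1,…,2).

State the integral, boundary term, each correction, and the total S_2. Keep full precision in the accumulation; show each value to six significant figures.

S_2 ≈ 0.0328610

The integral term ∫_12^18 1/x^2 dx = 0.0277778.
Endpoint term: (f(12) + f(18))/2 = (0.00694444 + 0.00308642)/2 = 0.00501543.
Running total after boundary: 0.0327932.
Correction k=1: B_{2}/2! · (f^{(1)}(18) − f^{(1)}(12)) = 1/12 · (-0.000342936 − (-0.00115741)) = 6.78727e-05.
After k=1: 0.0328611.
Correction k=2: B_{4}/4! · (f^{(3)}(18) − f^{(3)}(12)) = −1/720 · (-1.27013e-05 − (-9.64506e-05)) = -1.16318e-07.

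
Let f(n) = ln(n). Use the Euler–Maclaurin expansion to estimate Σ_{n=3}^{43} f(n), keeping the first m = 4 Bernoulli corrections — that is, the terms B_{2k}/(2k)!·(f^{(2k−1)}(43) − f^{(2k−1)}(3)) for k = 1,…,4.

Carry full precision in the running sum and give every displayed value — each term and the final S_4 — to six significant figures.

Integral: ∫_3^43 ln(x) dx = 118.436.
½[f(3) + f(43)] = ½[1.09861 + 3.76120] = 2.42991.
Running total after boundary: 120.866.
k=1: B_{2}/(2)! × [f^{(1)}(43) − f^{(1)}(3)] = 1/12 × (0.0232558 − 0.333333) = -0.0258398.
After k=1: 120.840.
k=2: B_{4}/(4)! × [f^{(3)}(43) − f^{(3)}(3)] = −1/720 × (2.51550e-05 − 0.0740741) = 0.000102846.
After k=2: 120.840.
k=3: B_{6}/(6)! × [f^{(5)}(43) − f^{(5)}(3)] = 1/30240 × (1.63256e-07 − 0.0987654) = -3.26605e-06.
After k=3: 120.840.
k=4: B_{8}/(8)! × [f^{(7)}(43) − f^{(7)}(3)] = −1/1209600 × (2.64883e-09 − 0.329218) = 2.72171e-07.

S_4 ≈ 120.840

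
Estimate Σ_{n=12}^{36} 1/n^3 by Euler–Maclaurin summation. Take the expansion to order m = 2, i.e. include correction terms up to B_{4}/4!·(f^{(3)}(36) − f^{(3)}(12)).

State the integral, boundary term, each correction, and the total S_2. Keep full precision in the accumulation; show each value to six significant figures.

Integral: ∫_12^36 1/x^3 dx = 0.00308642.
½[f(12) + f(36)] = ½[0.000578704 + 2.14335e-05] = 0.000300069.
So far: 0.00338649.
Correction k=1: B_{2}/2! · (f^{(1)}(36) − f^{(1)}(12)) = 1/12 · (-1.78612e-06 − (-0.000144676)) = 1.19075e-05.
Running total after k=1: 0.00339840.
Correction k=2: B_{4}/4! · (f^{(3)}(36) − f^{(3)}(12)) = −1/720 · (-2.75636e-08 − (-2.00939e-05)) = -2.78699e-08.

S_2 ≈ 0.00339837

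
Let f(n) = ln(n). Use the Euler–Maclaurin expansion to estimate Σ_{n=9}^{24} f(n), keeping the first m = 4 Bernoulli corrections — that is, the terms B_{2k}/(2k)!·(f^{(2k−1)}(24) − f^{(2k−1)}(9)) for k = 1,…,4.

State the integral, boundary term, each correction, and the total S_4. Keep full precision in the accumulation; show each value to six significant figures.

Integral: ∫_9^24 ln(x) dx = 41.4983.
½[f(9) + f(24)] = ½[2.19722 + 3.17805] = 2.68764.
Integral + boundary = 44.1859.
k=1: B_{2}/(2)! × [f^{(1)}(24) − f^{(1)}(9)] = 1/12 × (0.0416667 − 0.111111) = -0.00578704.
After k=1: 44.1801.
k=2: B_{4}/(4)! × [f^{(3)}(24) − f^{(3)}(9)] = −1/720 × (0.000144676 − 0.00274348) = 3.60946e-06.
After k=2: 44.1801.
k=3: B_{6}/(6)! × [f^{(5)}(24) − f^{(5)}(9)] = 1/30240 × (3.01408e-06 − 0.000406442) = -1.33409e-08.
After k=3: 44.1801.
k=4: B_{8}/(8)! × [f^{(7)}(24) − f^{(7)}(9)] = −1/1209600 × (1.56983e-07 − 0.000150534) = 1.24320e-10.

S_4 ≈ 44.1801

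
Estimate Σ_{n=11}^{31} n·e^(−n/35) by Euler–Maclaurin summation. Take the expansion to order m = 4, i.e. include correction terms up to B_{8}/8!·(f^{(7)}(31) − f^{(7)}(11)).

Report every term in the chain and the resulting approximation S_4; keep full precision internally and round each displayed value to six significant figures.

S_4 ≈ 233.482

The integral term ∫_11^31 x·e^(−x/35) dx = 223.111.
Boundary: ½(f(11) + f(31)) = ½(8.03341 + 12.7850) = 10.4092.
Running total after boundary: 233.520.
Order-1 term: 1/12 · (0.0471337 − 0.500784) = -0.0378042.
After k=1: 233.482.
Order-2 term: −1/720 · (0.000711814 − 0.00160115) = 1.23518e-06.
After k=2: 233.482.
Order-3 term: 1/30240 · (1.13074e-06 − 2.28040e-06) = -3.80180e-11.
After k=3: 233.482.
Order-4 term: −1/1209600 · (1.37176e-09 − 2.65612e-09) = 1.06181e-15.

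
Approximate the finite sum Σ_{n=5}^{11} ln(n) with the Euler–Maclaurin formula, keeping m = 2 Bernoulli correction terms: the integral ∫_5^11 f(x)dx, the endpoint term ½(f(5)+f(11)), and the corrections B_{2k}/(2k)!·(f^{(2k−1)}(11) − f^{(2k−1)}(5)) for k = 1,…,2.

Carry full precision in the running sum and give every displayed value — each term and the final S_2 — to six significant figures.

The integral term ∫_5^11 ln(x) dx = 12.3297.
Endpoint term: (f(5) + f(11))/2 = (1.60944 + 2.39790)/2 = 2.00367.
Integral + boundary = 14.3333.
Order-1 term: 1/12 · (0.0909091 − 0.200000) = -0.00909091.
Running total after k=1: 14.3242.
Order-2 term: −1/720 · (0.00150263 − 0.0160000) = 2.01352e-05.

S_2 ≈ 14.3243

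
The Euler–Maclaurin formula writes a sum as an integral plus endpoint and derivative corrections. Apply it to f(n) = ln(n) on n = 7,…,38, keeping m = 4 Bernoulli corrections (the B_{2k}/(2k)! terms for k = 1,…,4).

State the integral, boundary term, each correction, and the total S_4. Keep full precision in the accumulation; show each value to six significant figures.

S_4 ≈ 96.3889

Integral: ∫_7^38 ln(x) dx = 93.6069.
Boundary: ½(f(7) + f(38)) = ½(1.94591 + 3.63759) = 2.79175.
Running total after boundary: 96.3987.
Order-1 term: 1/12 · (0.0263158 − 0.142857) = -0.00971178.
Running total after k=1: 96.3889.
Order-2 term: −1/720 · (3.64485e-05 − 0.00583090) = 8.04785e-06.
Running total after k=2: 96.3889.
Order-3 term: 1/30240 · (3.02896e-07 − 0.00142798) = -4.72114e-08.
Running total after k=3: 96.3889.
Order-4 term: −1/1209600 · (6.29285e-09 − 0.000874271) = 7.22772e-10.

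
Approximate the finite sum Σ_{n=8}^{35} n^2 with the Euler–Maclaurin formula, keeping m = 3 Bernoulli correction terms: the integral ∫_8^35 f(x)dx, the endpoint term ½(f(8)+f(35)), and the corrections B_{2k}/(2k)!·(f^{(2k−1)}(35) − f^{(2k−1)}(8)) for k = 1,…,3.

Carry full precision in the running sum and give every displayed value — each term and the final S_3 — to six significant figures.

S_3 ≈ 14770.0

The integral term ∫_8^35 x^2 dx = 14121.0.
Boundary: ½(f(8) + f(35)) = ½(64.0000 + 1225.00) = 644.500.
Integral + boundary = 14765.5.
k=1: B_{2}/(2)! × [f^{(1)}(35) − f^{(1)}(8)] = 1/12 × (70.0000 − 16.0000) = 4.50000.
Running total after k=1: 14770.0.
k=2: B_{4}/(4)! × [f^{(3)}(35) − f^{(3)}(8)] = −1/720 × (0.00000 − 0.00000) = 0.00000.
Running total after k=2: 14770.0.
k=3: B_{6}/(6)! × [f^{(5)}(35) − f^{(5)}(8)] = 1/30240 × (0.00000 − 0.00000) = 0.00000.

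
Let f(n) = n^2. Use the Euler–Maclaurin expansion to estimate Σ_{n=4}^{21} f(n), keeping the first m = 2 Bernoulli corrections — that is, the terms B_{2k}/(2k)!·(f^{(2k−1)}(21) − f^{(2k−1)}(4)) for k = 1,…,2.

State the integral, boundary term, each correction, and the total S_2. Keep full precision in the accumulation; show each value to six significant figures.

S_2 ≈ 3297.00

∫_4^21 x^2 dx evaluates to 3065.67.
Boundary: ½(f(4) + f(21)) = ½(16.0000 + 441.000) = 228.500.
Integral + boundary = 3294.17.
Order-1 term: 1/12 · (42.0000 − 8.00000) = 2.83333.
After k=1: 3297.00.
Order-2 term: −1/720 · (0.00000 − 0.00000) = 0.00000.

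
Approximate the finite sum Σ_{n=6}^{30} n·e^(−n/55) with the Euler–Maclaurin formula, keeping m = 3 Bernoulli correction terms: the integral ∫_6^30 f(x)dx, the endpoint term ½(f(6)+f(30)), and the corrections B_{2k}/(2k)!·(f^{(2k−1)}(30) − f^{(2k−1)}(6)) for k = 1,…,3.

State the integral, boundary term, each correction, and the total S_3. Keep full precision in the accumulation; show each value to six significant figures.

Integral: ∫_6^30 x·e^(−x/55) dx = 298.729.
Endpoint term: (f(6) + f(30))/2 = (5.37989 + 17.3873)/2 = 11.3836.
Integral + boundary = 310.112.
k=1: B_{2}/(2)! × [f^{(1)}(30) − f^{(1)}(6)] = 1/12 × (0.263445 − 0.798833) = -0.0446157.
Running total after k=1: 310.068.
k=2: B_{4}/(4)! × [f^{(3)}(30) − f^{(3)}(6)] = −1/720 × (0.000470281 − 0.000856903) = 5.36974e-07.
Running total after k=2: 310.068.
k=3: B_{6}/(6)! × [f^{(5)}(30) − f^{(5)}(6)] = 1/30240 × (2.82140e-07 − 4.79249e-07) = -6.51815e-12.

S_3 ≈ 310.068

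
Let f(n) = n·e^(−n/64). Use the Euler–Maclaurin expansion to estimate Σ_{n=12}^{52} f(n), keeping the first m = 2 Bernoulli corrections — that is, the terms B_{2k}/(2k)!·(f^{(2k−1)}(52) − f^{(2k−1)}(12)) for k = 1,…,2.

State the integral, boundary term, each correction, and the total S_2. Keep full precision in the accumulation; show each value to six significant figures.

S_2 ≈ 754.480

The integral term ∫_12^52 x·e^(−x/64) dx = 738.018.
Boundary: ½(f(12) + f(52)) = ½(9.94835 + 23.0749) = 16.5116.
So far: 754.529.
k=1: B_{2}/(2)! × [f^{(1)}(52) − f^{(1)}(12)] = 1/12 × (0.0832026 − 0.673586) = -0.0491986.
After k=1: 754.480.
k=2: B_{4}/(4)! × [f^{(3)}(52) − f^{(3)}(12)] = −1/720 × (0.000236987 − 0.000569249) = 4.61476e-07.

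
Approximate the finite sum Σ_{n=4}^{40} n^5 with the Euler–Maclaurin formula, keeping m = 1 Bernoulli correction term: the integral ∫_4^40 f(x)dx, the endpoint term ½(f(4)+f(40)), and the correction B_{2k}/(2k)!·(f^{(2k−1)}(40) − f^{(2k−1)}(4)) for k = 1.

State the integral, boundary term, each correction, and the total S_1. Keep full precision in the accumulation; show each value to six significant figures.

∫_4^40 x^5 dx evaluates to 6.82666e+08.
Endpoint term: (f(4) + f(40))/2 = (1024.00 + 1.02400e+08)/2 = 5.12005e+07.
Integral + boundary = 7.33866e+08.
Correction k=1: B_{2}/2! · (f^{(1)}(40) − f^{(1)}(4)) = 1/12 · (1.28000e+07 − 1280.00) = 1.06656e+06.

S_1 ≈ 7.34933e+08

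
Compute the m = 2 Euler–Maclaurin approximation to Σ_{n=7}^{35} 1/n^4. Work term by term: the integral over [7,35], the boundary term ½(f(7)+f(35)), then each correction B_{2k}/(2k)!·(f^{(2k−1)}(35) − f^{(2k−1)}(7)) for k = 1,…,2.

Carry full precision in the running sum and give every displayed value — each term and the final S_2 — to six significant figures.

S_2 ≈ 0.00119225

∫_7^35 1/x^4 dx evaluates to 0.000964043.
Boundary: ½(f(7) + f(35)) = ½(0.000416493 + 6.66389e-07) = 0.000208580.
Integral + boundary = 0.00117262.
Correction k=1: B_{2}/2! · (f^{(1)}(35) − f^{(1)}(7)) = 1/12 · (-7.61587e-08 − (-0.000237996)) = 1.98267e-05.
Running total after k=1: 0.00119245.
Correction k=2: B_{4}/4! · (f^{(3)}(35) − f^{(3)}(7)) = −1/720 · (-1.86511e-09 − (-0.000145712)) = -2.02375e-07.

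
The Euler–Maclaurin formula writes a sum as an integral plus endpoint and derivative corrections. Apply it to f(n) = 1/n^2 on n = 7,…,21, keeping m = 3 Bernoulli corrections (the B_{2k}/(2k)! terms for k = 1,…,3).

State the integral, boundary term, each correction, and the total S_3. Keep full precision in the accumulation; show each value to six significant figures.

S_3 ≈ 0.107042

∫_7^21 1/x^2 dx evaluates to 0.0952381.
Endpoint term: (f(7) + f(21))/2 = (0.0204082 + 0.00226757)/2 = 0.0113379.
Integral + boundary = 0.106576.
Order-1 term: 1/12 · (-0.000215959 − (-0.00583090)) = 0.000467912.
Partial sum through k=1: 0.107044.
Order-2 term: −1/720 · (-5.87645e-06 − (-0.00142798)) = -1.97514e-06.
Partial sum through k=2: 0.107042.
Order-3 term: 1/30240 · (-3.99758e-07 − (-0.000874271)) = 2.88979e-08.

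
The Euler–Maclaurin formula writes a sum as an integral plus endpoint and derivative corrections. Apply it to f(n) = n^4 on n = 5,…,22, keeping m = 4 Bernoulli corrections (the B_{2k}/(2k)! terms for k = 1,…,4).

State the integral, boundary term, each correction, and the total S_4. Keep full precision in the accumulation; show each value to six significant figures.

S_4 ≈ 1.15105e+06

Integral: ∫_5^22 x^4 dx = 1.03010e+06.
Boundary: ½(f(5) + f(22)) = ½(625.000 + 234256) = 117440.
So far: 1.14754e+06.
Correction k=1: B_{2}/2! · (f^{(1)}(22) − f^{(1)}(5)) = 1/12 · (42592.0 − 500.000) = 3507.67.
Partial sum through k=1: 1.15105e+06.
Correction k=2: B_{4}/4! · (f^{(3)}(22) − f^{(3)}(5)) = −1/720 · (528.000 − 120.000) = -0.566667.
Partial sum through k=2: 1.15105e+06.
Correction k=3: B_{6}/6! · (f^{(5)}(22) − f^{(5)}(5)) = 1/30240 · (0.00000 − 0.00000) = 0.00000.
Partial sum through k=3: 1.15105e+06.
Correction k=4: B_{8}/8! · (f^{(7)}(22) − f^{(7)}(5)) = −1/1209600 · (0.00000 − 0.00000) = 0.00000.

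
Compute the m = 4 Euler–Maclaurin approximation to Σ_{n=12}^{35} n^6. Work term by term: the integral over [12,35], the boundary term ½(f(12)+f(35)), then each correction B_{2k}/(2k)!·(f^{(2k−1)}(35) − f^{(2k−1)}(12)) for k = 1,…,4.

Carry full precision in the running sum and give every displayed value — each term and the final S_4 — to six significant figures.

S_4 ≈ 1.01330e+10

∫_12^35 x^6 dx evaluates to 9.18621e+09.
Endpoint term: (f(12) + f(35))/2 = (2.98598e+06 + 1.83827e+09)/2 = 9.20626e+08.
Integral + boundary = 1.01068e+10.
Correction k=1: B_{2}/2! · (f^{(1)}(35) − f^{(1)}(12)) = 1/12 · (3.15131e+08 − 1.49299e+06) = 2.61365e+07.
Running total after k=1: 1.01330e+10.
Correction k=2: B_{4}/4! · (f^{(3)}(35) − f^{(3)}(12)) = −1/720 · (5.14500e+06 − 207360) = -6857.83.
Running total after k=2: 1.01330e+10.
Correction k=3: B_{6}/6! · (f^{(5)}(35) − f^{(5)}(12)) = 1/30240 · (25200.0 − 8640.00) = 0.547619.
Running total after k=3: 1.01330e+10.
Correction k=4: B_{8}/8! · (f^{(7)}(35) − f^{(7)}(12)) = −1/1209600 · (0.00000 − 0.00000) = 0.00000.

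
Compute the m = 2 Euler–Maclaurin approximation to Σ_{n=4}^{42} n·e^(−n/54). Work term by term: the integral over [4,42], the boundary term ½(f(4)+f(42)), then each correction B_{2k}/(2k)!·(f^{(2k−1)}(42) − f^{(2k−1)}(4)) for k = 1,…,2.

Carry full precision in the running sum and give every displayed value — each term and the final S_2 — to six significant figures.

S_2 ≈ 538.163

The integral term ∫_4^42 x·e^(−x/54) dx = 526.721.
Boundary: ½(f(4) + f(42)) = ½(3.71441 + 19.2959) = 11.5051.
Integral + boundary = 538.226.
Correction k=1: B_{2}/2! · (f^{(1)}(42) − f^{(1)}(4)) = 1/12 · (0.102095 − 0.859818) = -0.0631436.
After k=1: 538.163.
Correction k=2: B_{4}/4! · (f^{(3)}(42) − f^{(3)}(4)) = −1/720 · (0.000350119 − 0.000931764) = 8.07840e-07.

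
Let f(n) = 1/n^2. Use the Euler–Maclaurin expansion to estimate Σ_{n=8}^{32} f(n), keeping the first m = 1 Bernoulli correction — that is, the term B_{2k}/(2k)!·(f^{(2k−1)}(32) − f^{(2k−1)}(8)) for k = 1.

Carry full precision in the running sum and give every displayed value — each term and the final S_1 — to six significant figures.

The integral term ∫_8^32 1/x^2 dx = 0.0937500.
Boundary: ½(f(8) + f(32)) = ½(0.0156250 + 0.000976562) = 0.00830078.
So far: 0.102051.
k=1: B_{2}/(2)! × [f^{(1)}(32) − f^{(1)}(8)] = 1/12 × (-6.10352e-05 − (-0.00390625)) = 0.000320435.

S_1 ≈ 0.102371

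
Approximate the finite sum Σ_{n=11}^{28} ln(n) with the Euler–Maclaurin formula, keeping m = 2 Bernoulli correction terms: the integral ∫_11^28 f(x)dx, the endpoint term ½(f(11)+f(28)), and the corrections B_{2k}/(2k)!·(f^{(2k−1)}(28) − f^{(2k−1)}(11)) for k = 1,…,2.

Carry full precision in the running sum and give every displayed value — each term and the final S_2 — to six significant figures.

S_2 ≈ 52.7853

∫_11^28 ln(x) dx evaluates to 49.9249.
Boundary: ½(f(11) + f(28)) = ½(2.39790 + 3.33220) = 2.86505.
So far: 52.7899.
Correction k=1: B_{2}/2! · (f^{(1)}(28) − f^{(1)}(11)) = 1/12 · (0.0357143 − 0.0909091) = -0.00459957.
After k=1: 52.7853.
Correction k=2: B_{4}/4! · (f^{(3)}(28) − f^{(3)}(11)) = −1/720 · (9.11079e-05 − 0.00150263) = 1.96045e-06.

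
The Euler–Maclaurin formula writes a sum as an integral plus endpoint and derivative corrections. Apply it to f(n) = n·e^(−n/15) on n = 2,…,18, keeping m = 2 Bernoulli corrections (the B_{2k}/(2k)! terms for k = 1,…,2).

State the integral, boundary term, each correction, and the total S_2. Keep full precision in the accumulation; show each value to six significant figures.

∫_2^18 x·e^(−x/15) dx evaluates to 74.0781.
Boundary: ½(f(2) + f(18)) = ½(1.75035 + 5.42150) = 3.58592.
Running total after boundary: 77.6640.
Correction k=1: B_{2}/2! · (f^{(1)}(18) − f^{(1)}(2)) = 1/12 · (-0.0602388 − 0.758484) = -0.0682269.
Partial sum through k=1: 77.5958.
Correction k=2: B_{4}/4! · (f^{(3)}(18) − f^{(3)}(2)) = −1/720 · (0.00240955 − 0.0111504) = 1.21400e-05.

S_2 ≈ 77.5958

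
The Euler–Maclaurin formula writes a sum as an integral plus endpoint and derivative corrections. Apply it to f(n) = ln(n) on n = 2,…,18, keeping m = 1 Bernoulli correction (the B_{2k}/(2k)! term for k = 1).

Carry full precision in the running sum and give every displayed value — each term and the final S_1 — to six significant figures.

S_1 ≈ 36.3951

∫_2^18 ln(x) dx evaluates to 34.6404.
Endpoint term: (f(2) + f(18))/2 = (0.693147 + 2.89037)/2 = 1.79176.
Integral + boundary = 36.4322.
Order-1 term: 1/12 · (0.0555556 − 0.500000) = -0.0370370.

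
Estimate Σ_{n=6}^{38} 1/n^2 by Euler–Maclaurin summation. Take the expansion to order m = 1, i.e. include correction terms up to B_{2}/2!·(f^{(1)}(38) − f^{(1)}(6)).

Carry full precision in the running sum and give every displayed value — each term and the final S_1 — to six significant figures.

S_1 ≈ 0.155355

Integral: ∫_6^38 1/x^2 dx = 0.140351.
Endpoint term: (f(6) + f(38))/2 = (0.0277778 + 0.000692521)/2 = 0.0142351.
So far: 0.154586.
k=1: B_{2}/(2)! × [f^{(1)}(38) − f^{(1)}(6)] = 1/12 × (-3.64485e-05 − (-0.00925926)) = 0.000768568.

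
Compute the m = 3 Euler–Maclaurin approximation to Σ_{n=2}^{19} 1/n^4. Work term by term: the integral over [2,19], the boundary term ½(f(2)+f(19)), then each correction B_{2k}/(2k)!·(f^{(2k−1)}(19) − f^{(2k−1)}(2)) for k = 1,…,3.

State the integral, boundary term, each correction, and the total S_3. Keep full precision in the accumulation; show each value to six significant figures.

∫_2^19 1/x^4 dx evaluates to 0.0416181.
Boundary: ½(f(2) + f(19)) = ½(0.0625000 + 7.67336e-06) = 0.0312538.
Running total after boundary: 0.0728719.
k=1: B_{2}/(2)! × [f^{(1)}(19) − f^{(1)}(2)] = 1/12 × (-1.61544e-06 − (-0.125000)) = 0.0104165.
After k=1: 0.0832884.
k=2: B_{4}/(4)! × [f^{(3)}(19) − f^{(3)}(2)] = −1/720 × (-1.34247e-07 − (-0.937500)) = -0.00130208.
After k=2: 0.0819864.
k=3: B_{6}/(6)! × [f^{(5)}(19) − f^{(5)}(2)] = 1/30240 × (-2.08251e-08 − (-13.1250)) = 0.000434028.

S_3 ≈ 0.0824204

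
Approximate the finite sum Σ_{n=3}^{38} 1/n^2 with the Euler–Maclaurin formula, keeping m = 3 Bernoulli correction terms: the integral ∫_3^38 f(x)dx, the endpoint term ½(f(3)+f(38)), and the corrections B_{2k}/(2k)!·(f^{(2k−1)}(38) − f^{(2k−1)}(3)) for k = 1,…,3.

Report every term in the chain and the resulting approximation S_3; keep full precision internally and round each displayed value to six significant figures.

Integral: ∫_3^38 1/x^2 dx = 0.307018.
Boundary: ½(f(3) + f(38)) = ½(0.111111 + 0.000692521) = 0.0559018.
Running total after boundary: 0.362919.
k=1: B_{2}/(2)! × [f^{(1)}(38) − f^{(1)}(3)] = 1/12 × (-3.64485e-05 − (-0.0740741)) = 0.00616980.
After k=1: 0.369089.
k=2: B_{4}/(4)! × [f^{(3)}(38) − f^{(3)}(3)] = −1/720 × (-3.02896e-07 − (-0.0987654)) = -0.000137174.
After k=2: 0.368952.
k=3: B_{6}/(6)! × [f^{(5)}(38) − f^{(5)}(3)] = 1/30240 × (-6.29285e-09 − (-0.329218)) = 1.08868e-05.

S_3 ≈ 0.368963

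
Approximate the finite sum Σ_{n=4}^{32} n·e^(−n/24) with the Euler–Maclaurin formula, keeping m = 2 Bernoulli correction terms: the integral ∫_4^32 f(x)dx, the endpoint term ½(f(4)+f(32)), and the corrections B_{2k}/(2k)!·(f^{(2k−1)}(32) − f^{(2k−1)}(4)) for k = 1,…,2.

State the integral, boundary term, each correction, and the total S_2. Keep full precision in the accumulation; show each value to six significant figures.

The integral term ∫_4^32 x·e^(−x/24) dx = 214.561.
Endpoint term: (f(4) + f(32))/2 = (3.38593 + 8.43511)/2 = 5.91052.
Running total after boundary: 220.472.
k=1: B_{2}/(2)! × [f^{(1)}(32) − f^{(1)}(4)] = 1/12 × (-0.0878657 − 0.705401) = -0.0661056.
Running total after k=1: 220.406.
k=2: B_{4}/(4)! × [f^{(3)}(32) − f^{(3)}(4)] = −1/720 × (0.000762723 − 0.00416383) = 4.72376e-06.

S_2 ≈ 220.406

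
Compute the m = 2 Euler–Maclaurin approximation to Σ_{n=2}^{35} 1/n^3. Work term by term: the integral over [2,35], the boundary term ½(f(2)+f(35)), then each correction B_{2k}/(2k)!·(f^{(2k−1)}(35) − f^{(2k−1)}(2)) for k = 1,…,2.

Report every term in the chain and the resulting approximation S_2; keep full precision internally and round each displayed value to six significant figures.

Integral: ∫_2^35 1/x^3 dx = 0.124592.
½[f(2) + f(35)] = ½[0.125000 + 2.33236e-05] = 0.0625117.
Running total after boundary: 0.187103.
Correction k=1: B_{2}/2! · (f^{(1)}(35) − f^{(1)}(2)) = 1/12 · (-1.99917e-06 − (-0.187500)) = 0.0156248.
Running total after k=1: 0.202728.
Correction k=2: B_{4}/4! · (f^{(3)}(35) − f^{(3)}(2)) = −1/720 · (-3.26395e-08 − (-0.937500)) = -0.00130208.

S_2 ≈ 0.201426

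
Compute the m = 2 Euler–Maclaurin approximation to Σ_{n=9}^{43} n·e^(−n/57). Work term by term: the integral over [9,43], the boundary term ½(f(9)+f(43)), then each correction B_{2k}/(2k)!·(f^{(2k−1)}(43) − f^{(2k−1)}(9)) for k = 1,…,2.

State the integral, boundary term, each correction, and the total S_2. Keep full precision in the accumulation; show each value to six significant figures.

S_2 ≈ 545.719

∫_9^43 x·e^(−x/57) dx evaluates to 531.815.
Endpoint term: (f(9) + f(43))/2 = (7.68546 + 20.2229)/2 = 13.9542.
Running total after boundary: 545.769.
Order-1 term: 1/12 · (0.115512 − 0.719107) = -0.0502996.
Partial sum through k=1: 545.719.
Order-2 term: −1/720 · (0.000325057 − 0.000746995) = 5.86025e-07.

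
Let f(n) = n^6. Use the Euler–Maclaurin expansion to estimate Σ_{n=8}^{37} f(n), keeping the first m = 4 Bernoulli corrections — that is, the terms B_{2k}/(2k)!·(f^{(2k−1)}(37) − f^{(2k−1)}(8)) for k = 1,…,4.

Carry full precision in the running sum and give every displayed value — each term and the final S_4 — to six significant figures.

S_4 ≈ 1.48790e+10

Integral: ∫_8^37 x^6 dx = 1.35614e+10.
½[f(8) + f(37)] = ½[262144 + 2.56573e+09] = 1.28299e+09.
Integral + boundary = 1.48444e+10.
k=1: B_{2}/(2)! × [f^{(1)}(37) − f^{(1)}(8)] = 1/12 × (4.16064e+08 − 196608) = 3.46556e+07.
After k=1: 1.48790e+10.
k=2: B_{4}/(4)! × [f^{(3)}(37) − f^{(3)}(8)] = −1/720 × (6.07836e+06 − 61440.0) = -8356.83.
After k=2: 1.48790e+10.
k=3: B_{6}/(6)! × [f^{(5)}(37) − f^{(5)}(8)] = 1/30240 × (26640.0 − 5760.00) = 0.690476.
After k=3: 1.48790e+10.
k=4: B_{8}/(8)! × [f^{(7)}(37) − f^{(7)}(8)] = −1/1209600 × (0.00000 − 0.00000) = 0.00000.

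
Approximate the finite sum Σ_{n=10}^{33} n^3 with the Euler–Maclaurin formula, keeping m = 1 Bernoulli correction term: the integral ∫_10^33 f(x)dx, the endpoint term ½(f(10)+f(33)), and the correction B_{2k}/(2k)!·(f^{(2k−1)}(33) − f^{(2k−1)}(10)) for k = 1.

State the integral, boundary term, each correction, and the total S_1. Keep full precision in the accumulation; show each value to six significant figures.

S_1 ≈ 312696

∫_10^33 x^3 dx evaluates to 293980.
½[f(10) + f(33)] = ½[1000.00 + 35937.0] = 18468.5.
So far: 312449.
Order-1 term: 1/12 · (3267.00 − 300.000) = 247.250.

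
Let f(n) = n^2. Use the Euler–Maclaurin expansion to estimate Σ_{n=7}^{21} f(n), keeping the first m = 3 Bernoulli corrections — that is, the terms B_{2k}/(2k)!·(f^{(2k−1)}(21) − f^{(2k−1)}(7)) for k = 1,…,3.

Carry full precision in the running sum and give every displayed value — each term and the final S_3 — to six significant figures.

The integral term ∫_7^21 x^2 dx = 2972.67.
½[f(7) + f(21)] = ½[49.0000 + 441.000] = 245.000.
Running total after boundary: 3217.67.
Correction k=1: B_{2}/2! · (f^{(1)}(21) − f^{(1)}(7)) = 1/12 · (42.0000 − 14.0000) = 2.33333.
After k=1: 3220.00.
Correction k=2: B_{4}/4! · (f^{(3)}(21) − f^{(3)}(7)) = −1/720 · (0.00000 − 0.00000) = 0.00000.
After k=2: 3220.00.
Correction k=3: B_{6}/6! · (f^{(5)}(21) − f^{(5)}(7)) = 1/30240 · (0.00000 − 0.00000) = 0.00000.

S_3 ≈ 3220.00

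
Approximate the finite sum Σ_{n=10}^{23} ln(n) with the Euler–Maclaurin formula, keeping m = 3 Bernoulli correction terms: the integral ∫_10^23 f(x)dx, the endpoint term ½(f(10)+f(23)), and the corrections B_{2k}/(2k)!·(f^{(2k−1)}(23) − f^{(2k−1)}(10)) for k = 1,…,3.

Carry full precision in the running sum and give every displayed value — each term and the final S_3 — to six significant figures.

∫_10^23 ln(x) dx evaluates to 36.0905.
Boundary: ½(f(10) + f(23)) = ½(2.30259 + 3.13549) = 2.71904.
Integral + boundary = 38.8096.
k=1: B_{2}/(2)! × [f^{(1)}(23) − f^{(1)}(10)] = 1/12 × (0.0434783 − 0.100000) = -0.00471014.
After k=1: 38.8048.
k=2: B_{4}/(4)! × [f^{(3)}(23) − f^{(3)}(10)] = −1/720 × (0.000164379 − 0.00200000) = 2.54947e-06.
After k=2: 38.8048.
k=3: B_{6}/(6)! × [f^{(5)}(23) − f^{(5)}(10)] = 1/30240 × (3.72883e-06 − 0.000240000) = -7.81320e-09.

S_3 ≈ 38.8048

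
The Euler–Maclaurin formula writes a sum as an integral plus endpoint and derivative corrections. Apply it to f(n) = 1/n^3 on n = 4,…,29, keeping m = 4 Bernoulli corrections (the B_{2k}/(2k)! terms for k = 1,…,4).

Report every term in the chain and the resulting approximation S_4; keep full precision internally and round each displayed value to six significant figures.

S_4 ≈ 0.0394455

Integral: ∫_4^29 1/x^3 dx = 0.0306555.
½[f(4) + f(29)] = ½[0.0156250 + 4.10021e-05] = 0.00783300.
Running total after boundary: 0.0384885.
k=1: B_{2}/(2)! × [f^{(1)}(29) − f^{(1)}(4)] = 1/12 × (-4.24160e-06 − (-0.0117188)) = 0.000976209.
After k=1: 0.0394647.
k=2: B_{4}/(4)! × [f^{(3)}(29) − f^{(3)}(4)] = −1/720 × (-1.00870e-07 − (-0.0146484)) = -2.03449e-05.
After k=2: 0.0394443.
k=3: B_{6}/(6)! × [f^{(5)}(29) − f^{(5)}(4)] = 1/30240 × (-5.03752e-09 − (-0.0384521)) = 1.27157e-06.
After k=3: 0.0394456.
k=4: B_{8}/(8)! × [f^{(7)}(29) − f^{(7)}(4)] = −1/1209600 × (-4.31274e-10 − (-0.173035)) = -1.43051e-07.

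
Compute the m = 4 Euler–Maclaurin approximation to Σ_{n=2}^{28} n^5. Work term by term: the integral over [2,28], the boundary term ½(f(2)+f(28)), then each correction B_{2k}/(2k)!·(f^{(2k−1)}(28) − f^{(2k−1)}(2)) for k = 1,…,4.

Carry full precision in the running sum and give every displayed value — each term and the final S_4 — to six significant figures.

∫_2^28 x^5 dx evaluates to 8.03150e+07.
Endpoint term: (f(2) + f(28))/2 = (32.0000 + 1.72104e+07)/2 = 8.60520e+06.
Running total after boundary: 8.89202e+07.
Order-1 term: 1/12 · (3.07328e+06 − 80.0000) = 256100.
After k=1: 8.91763e+07.
Order-2 term: −1/720 · (47040.0 − 240.000) = -65.0000.
After k=2: 8.91763e+07.
Order-3 term: 1/30240 · (120.000 − 120.000) = 0.00000.
After k=3: 8.91763e+07.
Order-4 term: −1/1209600 · (0.00000 − 0.00000) = 0.00000.

S_4 ≈ 8.91763e+07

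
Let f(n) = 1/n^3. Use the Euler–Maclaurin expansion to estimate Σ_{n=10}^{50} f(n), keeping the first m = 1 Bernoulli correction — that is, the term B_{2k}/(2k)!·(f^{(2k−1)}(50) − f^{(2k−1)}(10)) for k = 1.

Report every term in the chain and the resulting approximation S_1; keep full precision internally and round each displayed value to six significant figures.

Integral: ∫_10^50 1/x^3 dx = 0.00480000.
Boundary: ½(f(10) + f(50)) = ½(0.00100000 + 8.00000e-06) = 0.000504000.
So far: 0.00530400.
k=1: B_{2}/(2)! × [f^{(1)}(50) − f^{(1)}(10)] = 1/12 × (-4.80000e-07 − (-0.000300000)) = 2.49600e-05.

S_1 ≈ 0.00532896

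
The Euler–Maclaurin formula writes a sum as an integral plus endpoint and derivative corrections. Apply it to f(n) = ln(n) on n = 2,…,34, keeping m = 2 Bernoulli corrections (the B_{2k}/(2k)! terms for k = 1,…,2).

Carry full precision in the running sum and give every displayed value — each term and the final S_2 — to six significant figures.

The integral term ∫_2^34 ln(x) dx = 86.5100.
½[f(2) + f(34)] = ½[0.693147 + 3.52636] = 2.10975.
So far: 88.6197.
Correction k=1: B_{2}/2! · (f^{(1)}(34) − f^{(1)}(2)) = 1/12 · (0.0294118 − 0.500000) = -0.0392157.
Running total after k=1: 88.5805.
Correction k=2: B_{4}/4! · (f^{(3)}(34) − f^{(3)}(2)) = −1/720 · (5.08854e-05 − 0.250000) = 0.000347152.

S_2 ≈ 88.5808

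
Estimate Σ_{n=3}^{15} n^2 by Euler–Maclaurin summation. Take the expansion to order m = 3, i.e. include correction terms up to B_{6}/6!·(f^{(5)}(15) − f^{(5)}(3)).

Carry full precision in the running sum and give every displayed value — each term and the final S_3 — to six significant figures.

∫_3^15 x^2 dx evaluates to 1116.00.
Endpoint term: (f(3) + f(15))/2 = (9.00000 + 225.000)/2 = 117.000.
So far: 1233.00.
k=1: B_{2}/(2)! × [f^{(1)}(15) − f^{(1)}(3)] = 1/12 × (30.0000 − 6.00000) = 2.00000.
After k=1: 1235.00.
k=2: B_{4}/(4)! × [f^{(3)}(15) − f^{(3)}(3)] = −1/720 × (0.00000 − 0.00000) = 0.00000.
After k=2: 1235.00.
k=3: B_{6}/(6)! × [f^{(5)}(15) − f^{(5)}(3)] = 1/30240 × (0.00000 − 0.00000) = 0.00000.

S_3 ≈ 1235.00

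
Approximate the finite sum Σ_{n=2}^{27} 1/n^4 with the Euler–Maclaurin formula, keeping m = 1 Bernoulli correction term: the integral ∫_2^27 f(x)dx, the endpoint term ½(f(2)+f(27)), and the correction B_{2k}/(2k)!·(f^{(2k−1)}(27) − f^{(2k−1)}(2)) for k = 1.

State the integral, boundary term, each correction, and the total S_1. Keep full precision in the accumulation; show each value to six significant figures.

Integral: ∫_2^27 1/x^4 dx = 0.0416497.
½[f(2) + f(27)] = ½[0.0625000 + 1.88168e-06] = 0.0312509.
Integral + boundary = 0.0729007.
k=1: B_{2}/(2)! × [f^{(1)}(27) − f^{(1)}(2)] = 1/12 × (-2.78767e-07 − (-0.125000)) = 0.0104166.

S_1 ≈ 0.0833173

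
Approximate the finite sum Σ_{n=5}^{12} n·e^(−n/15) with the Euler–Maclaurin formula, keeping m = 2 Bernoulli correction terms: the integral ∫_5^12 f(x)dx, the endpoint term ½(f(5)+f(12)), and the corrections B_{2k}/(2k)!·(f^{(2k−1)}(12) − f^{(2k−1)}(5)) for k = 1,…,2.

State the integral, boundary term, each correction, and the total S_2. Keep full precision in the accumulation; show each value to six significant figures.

S_2 ≈ 37.4362

∫_5^12 x·e^(−x/15) dx evaluates to 32.9812.
Boundary: ½(f(5) + f(12)) = ½(3.58266 + 5.39195) = 4.48730.
Running total after boundary: 37.4685.
Order-1 term: 1/12 · (0.0898658 − 0.477688) = -0.0323185.
Running total after k=1: 37.4361.
Order-2 term: −1/720 · (0.00439344 − 0.00849222) = 5.69276e-06.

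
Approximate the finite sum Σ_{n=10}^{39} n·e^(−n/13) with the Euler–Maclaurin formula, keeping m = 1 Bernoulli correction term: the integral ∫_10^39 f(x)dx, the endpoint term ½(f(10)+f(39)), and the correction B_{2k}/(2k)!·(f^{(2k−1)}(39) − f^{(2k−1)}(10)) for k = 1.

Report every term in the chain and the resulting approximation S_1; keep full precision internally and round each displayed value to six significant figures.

S_1 ≈ 108.162

Integral: ∫_10^39 x·e^(−x/13) dx = 104.891.
Endpoint term: (f(10) + f(39))/2 = (4.63369 + 1.94170)/2 = 3.28769.
Integral + boundary = 108.179.
k=1: B_{2}/(2)! × [f^{(1)}(39) − f^{(1)}(10)] = 1/12 × (-0.0995741 − 0.106931) = -0.0172088.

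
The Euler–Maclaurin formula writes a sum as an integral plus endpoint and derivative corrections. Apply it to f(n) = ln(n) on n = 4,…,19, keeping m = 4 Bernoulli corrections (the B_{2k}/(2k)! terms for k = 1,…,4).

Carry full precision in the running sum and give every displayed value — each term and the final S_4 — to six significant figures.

S_4 ≈ 37.5481

∫_4^19 ln(x) dx evaluates to 35.3992.
Endpoint term: (f(4) + f(19))/2 = (1.38629 + 2.94444)/2 = 2.16537.
Integral + boundary = 37.5645.
k=1: B_{2}/(2)! × [f^{(1)}(19) − f^{(1)}(4)] = 1/12 × (0.0526316 − 0.250000) = -0.0164474.
Running total after k=1: 37.5481.
k=2: B_{4}/(4)! × [f^{(3)}(19) − f^{(3)}(4)] = −1/720 × (0.000291588 − 0.0312500) = 4.29978e-05.
Running total after k=2: 37.5481.
k=3: B_{6}/(6)! × [f^{(5)}(19) − f^{(5)}(4)] = 1/30240 × (9.69267e-06 − 0.0234375) = -7.74729e-07.
Running total after k=3: 37.5481.
k=4: B_{8}/(8)! × [f^{(7)}(19) − f^{(7)}(4)] = −1/1209600 × (8.05485e-07 − 0.0439453) = 3.63298e-08.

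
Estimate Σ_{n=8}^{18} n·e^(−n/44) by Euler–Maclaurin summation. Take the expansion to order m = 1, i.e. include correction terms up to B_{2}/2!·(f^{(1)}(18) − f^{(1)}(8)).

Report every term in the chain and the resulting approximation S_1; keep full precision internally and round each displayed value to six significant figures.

The integral term ∫_8^18 x·e^(−x/44) dx = 95.5422.
½[f(8) + f(18)] = ½[6.67002 + 11.9566] = 9.31330.
Running total after boundary: 104.855.
Correction k=1: B_{2}/2! · (f^{(1)}(18) − f^{(1)}(8)) = 1/12 · (0.392514 − 0.682161) = -0.0241373.

S_1 ≈ 104.831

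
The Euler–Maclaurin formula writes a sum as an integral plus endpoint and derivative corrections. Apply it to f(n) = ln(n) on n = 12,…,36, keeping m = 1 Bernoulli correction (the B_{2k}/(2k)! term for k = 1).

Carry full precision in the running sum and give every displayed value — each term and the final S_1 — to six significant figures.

S_1 ≈ 78.2174

The integral term ∫_12^36 ln(x) dx = 75.1878.
½[f(12) + f(36)] = ½[2.48491 + 3.58352] = 3.03421.
So far: 78.2220.
k=1: B_{2}/(2)! × [f^{(1)}(36) − f^{(1)}(12)] = 1/12 × (0.0277778 − 0.0833333) = -0.00462963.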